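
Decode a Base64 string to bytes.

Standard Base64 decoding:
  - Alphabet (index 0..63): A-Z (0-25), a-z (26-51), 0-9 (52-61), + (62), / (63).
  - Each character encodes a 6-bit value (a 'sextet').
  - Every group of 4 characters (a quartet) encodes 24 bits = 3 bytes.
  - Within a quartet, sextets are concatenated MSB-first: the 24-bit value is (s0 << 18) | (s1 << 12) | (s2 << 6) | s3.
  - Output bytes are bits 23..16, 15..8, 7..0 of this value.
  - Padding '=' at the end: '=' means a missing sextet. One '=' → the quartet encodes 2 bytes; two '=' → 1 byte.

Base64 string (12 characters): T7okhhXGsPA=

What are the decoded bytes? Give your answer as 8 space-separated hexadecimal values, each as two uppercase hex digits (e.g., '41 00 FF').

Answer: 4F BA 24 86 15 C6 B0 F0

Derivation:
After char 0 ('T'=19): chars_in_quartet=1 acc=0x13 bytes_emitted=0
After char 1 ('7'=59): chars_in_quartet=2 acc=0x4FB bytes_emitted=0
After char 2 ('o'=40): chars_in_quartet=3 acc=0x13EE8 bytes_emitted=0
After char 3 ('k'=36): chars_in_quartet=4 acc=0x4FBA24 -> emit 4F BA 24, reset; bytes_emitted=3
After char 4 ('h'=33): chars_in_quartet=1 acc=0x21 bytes_emitted=3
After char 5 ('h'=33): chars_in_quartet=2 acc=0x861 bytes_emitted=3
After char 6 ('X'=23): chars_in_quartet=3 acc=0x21857 bytes_emitted=3
After char 7 ('G'=6): chars_in_quartet=4 acc=0x8615C6 -> emit 86 15 C6, reset; bytes_emitted=6
After char 8 ('s'=44): chars_in_quartet=1 acc=0x2C bytes_emitted=6
After char 9 ('P'=15): chars_in_quartet=2 acc=0xB0F bytes_emitted=6
After char 10 ('A'=0): chars_in_quartet=3 acc=0x2C3C0 bytes_emitted=6
Padding '=': partial quartet acc=0x2C3C0 -> emit B0 F0; bytes_emitted=8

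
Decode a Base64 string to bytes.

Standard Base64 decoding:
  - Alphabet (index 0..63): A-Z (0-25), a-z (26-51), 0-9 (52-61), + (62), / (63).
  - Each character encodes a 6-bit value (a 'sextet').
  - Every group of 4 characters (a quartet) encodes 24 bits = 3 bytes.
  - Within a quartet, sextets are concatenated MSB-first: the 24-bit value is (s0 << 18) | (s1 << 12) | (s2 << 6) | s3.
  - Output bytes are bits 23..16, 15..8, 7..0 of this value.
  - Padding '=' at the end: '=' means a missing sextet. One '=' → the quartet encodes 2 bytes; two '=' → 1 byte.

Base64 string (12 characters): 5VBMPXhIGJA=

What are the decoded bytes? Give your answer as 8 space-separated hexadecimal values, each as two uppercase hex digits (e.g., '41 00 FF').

After char 0 ('5'=57): chars_in_quartet=1 acc=0x39 bytes_emitted=0
After char 1 ('V'=21): chars_in_quartet=2 acc=0xE55 bytes_emitted=0
After char 2 ('B'=1): chars_in_quartet=3 acc=0x39541 bytes_emitted=0
After char 3 ('M'=12): chars_in_quartet=4 acc=0xE5504C -> emit E5 50 4C, reset; bytes_emitted=3
After char 4 ('P'=15): chars_in_quartet=1 acc=0xF bytes_emitted=3
After char 5 ('X'=23): chars_in_quartet=2 acc=0x3D7 bytes_emitted=3
After char 6 ('h'=33): chars_in_quartet=3 acc=0xF5E1 bytes_emitted=3
After char 7 ('I'=8): chars_in_quartet=4 acc=0x3D7848 -> emit 3D 78 48, reset; bytes_emitted=6
After char 8 ('G'=6): chars_in_quartet=1 acc=0x6 bytes_emitted=6
After char 9 ('J'=9): chars_in_quartet=2 acc=0x189 bytes_emitted=6
After char 10 ('A'=0): chars_in_quartet=3 acc=0x6240 bytes_emitted=6
Padding '=': partial quartet acc=0x6240 -> emit 18 90; bytes_emitted=8

Answer: E5 50 4C 3D 78 48 18 90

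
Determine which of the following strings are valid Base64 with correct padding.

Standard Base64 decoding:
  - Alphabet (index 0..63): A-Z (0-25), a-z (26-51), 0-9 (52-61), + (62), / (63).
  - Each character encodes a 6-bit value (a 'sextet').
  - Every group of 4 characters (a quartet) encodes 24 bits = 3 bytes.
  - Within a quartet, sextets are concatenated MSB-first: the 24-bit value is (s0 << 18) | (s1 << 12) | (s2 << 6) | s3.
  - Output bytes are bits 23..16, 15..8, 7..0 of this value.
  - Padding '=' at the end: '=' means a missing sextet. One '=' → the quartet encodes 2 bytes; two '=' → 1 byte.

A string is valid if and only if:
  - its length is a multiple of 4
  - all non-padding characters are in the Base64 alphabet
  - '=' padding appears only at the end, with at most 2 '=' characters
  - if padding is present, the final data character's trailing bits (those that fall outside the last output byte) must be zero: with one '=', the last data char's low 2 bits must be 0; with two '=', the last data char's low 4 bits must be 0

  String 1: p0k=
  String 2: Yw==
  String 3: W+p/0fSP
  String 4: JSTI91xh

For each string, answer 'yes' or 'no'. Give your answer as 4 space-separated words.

Answer: yes yes yes yes

Derivation:
String 1: 'p0k=' → valid
String 2: 'Yw==' → valid
String 3: 'W+p/0fSP' → valid
String 4: 'JSTI91xh' → valid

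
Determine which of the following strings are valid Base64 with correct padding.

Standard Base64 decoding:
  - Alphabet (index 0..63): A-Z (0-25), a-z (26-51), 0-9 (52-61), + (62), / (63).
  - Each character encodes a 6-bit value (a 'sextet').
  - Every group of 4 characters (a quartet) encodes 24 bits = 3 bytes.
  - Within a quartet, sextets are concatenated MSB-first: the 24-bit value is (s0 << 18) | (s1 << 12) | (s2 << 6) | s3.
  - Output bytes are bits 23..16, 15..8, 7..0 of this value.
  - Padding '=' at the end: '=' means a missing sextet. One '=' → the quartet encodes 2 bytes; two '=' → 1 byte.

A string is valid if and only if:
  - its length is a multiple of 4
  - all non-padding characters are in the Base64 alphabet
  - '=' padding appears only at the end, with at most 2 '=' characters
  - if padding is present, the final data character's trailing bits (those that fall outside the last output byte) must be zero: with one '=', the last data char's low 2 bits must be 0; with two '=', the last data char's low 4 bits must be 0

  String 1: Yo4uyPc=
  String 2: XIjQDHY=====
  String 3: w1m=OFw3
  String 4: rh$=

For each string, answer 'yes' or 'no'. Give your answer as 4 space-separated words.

String 1: 'Yo4uyPc=' → valid
String 2: 'XIjQDHY=====' → invalid (5 pad chars (max 2))
String 3: 'w1m=OFw3' → invalid (bad char(s): ['=']; '=' in middle)
String 4: 'rh$=' → invalid (bad char(s): ['$'])

Answer: yes no no no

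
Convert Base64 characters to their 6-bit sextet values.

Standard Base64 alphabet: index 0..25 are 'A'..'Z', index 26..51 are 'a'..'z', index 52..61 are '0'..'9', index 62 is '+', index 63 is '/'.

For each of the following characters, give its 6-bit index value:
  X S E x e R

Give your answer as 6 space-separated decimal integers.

'X': A..Z range, ord('X') − ord('A') = 23
'S': A..Z range, ord('S') − ord('A') = 18
'E': A..Z range, ord('E') − ord('A') = 4
'x': a..z range, 26 + ord('x') − ord('a') = 49
'e': a..z range, 26 + ord('e') − ord('a') = 30
'R': A..Z range, ord('R') − ord('A') = 17

Answer: 23 18 4 49 30 17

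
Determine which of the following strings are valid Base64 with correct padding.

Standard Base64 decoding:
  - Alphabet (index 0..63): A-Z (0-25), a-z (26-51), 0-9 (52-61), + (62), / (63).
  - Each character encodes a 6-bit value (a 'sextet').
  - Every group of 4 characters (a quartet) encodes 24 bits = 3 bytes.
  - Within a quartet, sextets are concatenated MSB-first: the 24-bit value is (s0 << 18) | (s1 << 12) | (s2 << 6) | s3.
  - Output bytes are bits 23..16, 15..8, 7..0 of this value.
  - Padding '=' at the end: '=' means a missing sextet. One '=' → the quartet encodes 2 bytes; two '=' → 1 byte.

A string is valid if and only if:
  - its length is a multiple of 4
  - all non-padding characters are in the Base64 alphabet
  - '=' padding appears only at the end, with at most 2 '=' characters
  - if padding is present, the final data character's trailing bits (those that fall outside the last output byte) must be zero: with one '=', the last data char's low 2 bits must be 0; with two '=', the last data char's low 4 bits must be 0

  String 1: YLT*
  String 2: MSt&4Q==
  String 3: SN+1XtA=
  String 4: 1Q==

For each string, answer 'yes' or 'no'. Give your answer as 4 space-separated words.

Answer: no no yes yes

Derivation:
String 1: 'YLT*' → invalid (bad char(s): ['*'])
String 2: 'MSt&4Q==' → invalid (bad char(s): ['&'])
String 3: 'SN+1XtA=' → valid
String 4: '1Q==' → valid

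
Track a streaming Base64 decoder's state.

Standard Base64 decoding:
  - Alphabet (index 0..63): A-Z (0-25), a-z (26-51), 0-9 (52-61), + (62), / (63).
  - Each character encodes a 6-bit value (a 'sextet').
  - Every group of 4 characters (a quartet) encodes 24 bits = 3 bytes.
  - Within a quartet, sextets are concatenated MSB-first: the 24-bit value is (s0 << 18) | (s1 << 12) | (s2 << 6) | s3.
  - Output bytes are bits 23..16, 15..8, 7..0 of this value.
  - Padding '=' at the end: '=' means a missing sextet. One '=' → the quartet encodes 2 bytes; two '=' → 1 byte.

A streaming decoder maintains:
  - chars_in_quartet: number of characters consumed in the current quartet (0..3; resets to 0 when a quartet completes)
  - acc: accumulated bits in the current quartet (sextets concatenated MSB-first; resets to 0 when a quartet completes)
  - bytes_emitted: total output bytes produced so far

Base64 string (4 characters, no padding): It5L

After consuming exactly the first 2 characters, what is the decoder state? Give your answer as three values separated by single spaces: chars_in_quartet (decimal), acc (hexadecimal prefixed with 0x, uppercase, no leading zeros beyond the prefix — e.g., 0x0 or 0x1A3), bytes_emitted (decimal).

Answer: 2 0x22D 0

Derivation:
After char 0 ('I'=8): chars_in_quartet=1 acc=0x8 bytes_emitted=0
After char 1 ('t'=45): chars_in_quartet=2 acc=0x22D bytes_emitted=0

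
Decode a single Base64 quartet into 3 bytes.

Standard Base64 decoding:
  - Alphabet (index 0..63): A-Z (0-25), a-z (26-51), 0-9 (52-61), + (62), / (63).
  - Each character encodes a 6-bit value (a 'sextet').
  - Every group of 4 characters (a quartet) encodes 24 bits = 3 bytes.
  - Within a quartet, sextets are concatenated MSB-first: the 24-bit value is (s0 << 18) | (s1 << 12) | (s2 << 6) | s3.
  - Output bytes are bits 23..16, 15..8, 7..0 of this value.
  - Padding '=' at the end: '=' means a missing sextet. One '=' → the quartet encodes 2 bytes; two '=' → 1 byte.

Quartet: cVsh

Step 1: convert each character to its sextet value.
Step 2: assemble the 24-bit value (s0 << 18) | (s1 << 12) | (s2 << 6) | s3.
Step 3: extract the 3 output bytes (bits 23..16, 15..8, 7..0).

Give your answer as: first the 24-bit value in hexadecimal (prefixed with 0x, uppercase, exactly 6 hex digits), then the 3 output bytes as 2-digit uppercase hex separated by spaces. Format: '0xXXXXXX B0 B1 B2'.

Sextets: c=28, V=21, s=44, h=33
24-bit: (28<<18) | (21<<12) | (44<<6) | 33
      = 0x700000 | 0x015000 | 0x000B00 | 0x000021
      = 0x715B21
Bytes: (v>>16)&0xFF=71, (v>>8)&0xFF=5B, v&0xFF=21

Answer: 0x715B21 71 5B 21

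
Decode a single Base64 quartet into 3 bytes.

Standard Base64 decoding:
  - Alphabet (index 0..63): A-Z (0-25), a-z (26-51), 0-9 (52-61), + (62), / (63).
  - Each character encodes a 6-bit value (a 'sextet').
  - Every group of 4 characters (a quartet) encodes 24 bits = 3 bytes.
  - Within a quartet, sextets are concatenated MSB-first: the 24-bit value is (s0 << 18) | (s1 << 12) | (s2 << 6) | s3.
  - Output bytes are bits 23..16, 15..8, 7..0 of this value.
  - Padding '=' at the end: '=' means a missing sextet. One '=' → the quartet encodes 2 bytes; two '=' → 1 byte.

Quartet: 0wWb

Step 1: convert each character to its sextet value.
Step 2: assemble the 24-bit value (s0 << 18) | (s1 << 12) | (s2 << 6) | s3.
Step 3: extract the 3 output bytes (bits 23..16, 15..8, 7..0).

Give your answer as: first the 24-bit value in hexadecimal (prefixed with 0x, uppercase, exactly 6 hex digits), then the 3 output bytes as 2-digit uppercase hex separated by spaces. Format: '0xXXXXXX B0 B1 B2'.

Answer: 0xD3059B D3 05 9B

Derivation:
Sextets: 0=52, w=48, W=22, b=27
24-bit: (52<<18) | (48<<12) | (22<<6) | 27
      = 0xD00000 | 0x030000 | 0x000580 | 0x00001B
      = 0xD3059B
Bytes: (v>>16)&0xFF=D3, (v>>8)&0xFF=05, v&0xFF=9B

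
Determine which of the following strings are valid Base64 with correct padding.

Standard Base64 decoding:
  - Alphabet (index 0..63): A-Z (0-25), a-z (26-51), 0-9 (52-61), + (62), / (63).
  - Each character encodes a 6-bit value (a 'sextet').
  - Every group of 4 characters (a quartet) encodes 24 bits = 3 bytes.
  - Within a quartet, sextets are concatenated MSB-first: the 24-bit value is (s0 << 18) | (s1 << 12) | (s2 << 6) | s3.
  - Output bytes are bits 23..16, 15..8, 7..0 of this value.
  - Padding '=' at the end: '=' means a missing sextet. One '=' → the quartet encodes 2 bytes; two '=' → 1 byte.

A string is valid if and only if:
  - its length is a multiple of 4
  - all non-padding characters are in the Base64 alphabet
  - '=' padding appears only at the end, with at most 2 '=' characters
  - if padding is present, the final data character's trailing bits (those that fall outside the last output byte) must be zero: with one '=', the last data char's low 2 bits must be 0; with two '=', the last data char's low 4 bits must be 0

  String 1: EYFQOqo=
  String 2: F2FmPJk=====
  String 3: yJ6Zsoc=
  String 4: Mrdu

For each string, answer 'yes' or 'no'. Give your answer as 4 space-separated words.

String 1: 'EYFQOqo=' → valid
String 2: 'F2FmPJk=====' → invalid (5 pad chars (max 2))
String 3: 'yJ6Zsoc=' → valid
String 4: 'Mrdu' → valid

Answer: yes no yes yes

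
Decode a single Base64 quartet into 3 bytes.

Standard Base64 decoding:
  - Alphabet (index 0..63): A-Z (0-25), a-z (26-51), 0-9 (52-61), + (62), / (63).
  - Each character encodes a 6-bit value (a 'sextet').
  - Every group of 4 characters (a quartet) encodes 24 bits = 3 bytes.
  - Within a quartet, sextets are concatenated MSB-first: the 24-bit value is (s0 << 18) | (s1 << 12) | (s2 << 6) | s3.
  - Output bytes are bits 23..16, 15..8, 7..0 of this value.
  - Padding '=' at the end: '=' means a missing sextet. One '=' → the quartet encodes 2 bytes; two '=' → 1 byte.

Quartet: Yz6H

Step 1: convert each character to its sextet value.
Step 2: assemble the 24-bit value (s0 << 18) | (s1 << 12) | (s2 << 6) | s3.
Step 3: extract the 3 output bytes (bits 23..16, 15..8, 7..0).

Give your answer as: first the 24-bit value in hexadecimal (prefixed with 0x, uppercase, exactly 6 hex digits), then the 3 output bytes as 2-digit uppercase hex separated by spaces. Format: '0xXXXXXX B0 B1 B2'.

Answer: 0x633E87 63 3E 87

Derivation:
Sextets: Y=24, z=51, 6=58, H=7
24-bit: (24<<18) | (51<<12) | (58<<6) | 7
      = 0x600000 | 0x033000 | 0x000E80 | 0x000007
      = 0x633E87
Bytes: (v>>16)&0xFF=63, (v>>8)&0xFF=3E, v&0xFF=87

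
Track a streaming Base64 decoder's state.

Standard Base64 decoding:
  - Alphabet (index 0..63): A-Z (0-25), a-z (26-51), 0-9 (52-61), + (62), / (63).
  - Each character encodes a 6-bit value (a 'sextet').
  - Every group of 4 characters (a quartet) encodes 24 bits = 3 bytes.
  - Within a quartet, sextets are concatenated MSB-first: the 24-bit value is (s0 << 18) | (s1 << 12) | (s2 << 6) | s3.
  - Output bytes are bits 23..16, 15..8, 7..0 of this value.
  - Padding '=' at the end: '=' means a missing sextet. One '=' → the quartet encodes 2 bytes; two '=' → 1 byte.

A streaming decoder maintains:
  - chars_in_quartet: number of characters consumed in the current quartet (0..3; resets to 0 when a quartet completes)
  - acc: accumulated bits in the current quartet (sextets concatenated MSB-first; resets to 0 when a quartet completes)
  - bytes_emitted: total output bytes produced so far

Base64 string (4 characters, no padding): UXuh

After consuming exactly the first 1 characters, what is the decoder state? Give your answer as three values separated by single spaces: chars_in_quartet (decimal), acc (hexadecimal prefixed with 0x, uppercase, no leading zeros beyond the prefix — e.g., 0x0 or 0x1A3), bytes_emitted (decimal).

After char 0 ('U'=20): chars_in_quartet=1 acc=0x14 bytes_emitted=0

Answer: 1 0x14 0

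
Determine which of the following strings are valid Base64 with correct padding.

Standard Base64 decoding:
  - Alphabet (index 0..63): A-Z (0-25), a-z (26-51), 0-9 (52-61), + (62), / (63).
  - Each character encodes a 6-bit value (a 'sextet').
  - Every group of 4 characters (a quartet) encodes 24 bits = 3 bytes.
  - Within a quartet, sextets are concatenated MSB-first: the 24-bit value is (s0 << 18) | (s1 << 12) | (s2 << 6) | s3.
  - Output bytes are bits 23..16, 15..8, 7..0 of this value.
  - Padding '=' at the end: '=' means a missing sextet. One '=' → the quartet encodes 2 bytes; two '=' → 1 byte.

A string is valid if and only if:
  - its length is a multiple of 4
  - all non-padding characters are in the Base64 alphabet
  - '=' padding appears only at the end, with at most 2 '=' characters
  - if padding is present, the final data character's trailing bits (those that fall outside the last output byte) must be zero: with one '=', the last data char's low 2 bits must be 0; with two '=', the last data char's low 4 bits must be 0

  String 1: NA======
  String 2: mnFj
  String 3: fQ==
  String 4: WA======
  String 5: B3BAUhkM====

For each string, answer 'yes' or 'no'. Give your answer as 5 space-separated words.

String 1: 'NA======' → invalid (6 pad chars (max 2))
String 2: 'mnFj' → valid
String 3: 'fQ==' → valid
String 4: 'WA======' → invalid (6 pad chars (max 2))
String 5: 'B3BAUhkM====' → invalid (4 pad chars (max 2))

Answer: no yes yes no no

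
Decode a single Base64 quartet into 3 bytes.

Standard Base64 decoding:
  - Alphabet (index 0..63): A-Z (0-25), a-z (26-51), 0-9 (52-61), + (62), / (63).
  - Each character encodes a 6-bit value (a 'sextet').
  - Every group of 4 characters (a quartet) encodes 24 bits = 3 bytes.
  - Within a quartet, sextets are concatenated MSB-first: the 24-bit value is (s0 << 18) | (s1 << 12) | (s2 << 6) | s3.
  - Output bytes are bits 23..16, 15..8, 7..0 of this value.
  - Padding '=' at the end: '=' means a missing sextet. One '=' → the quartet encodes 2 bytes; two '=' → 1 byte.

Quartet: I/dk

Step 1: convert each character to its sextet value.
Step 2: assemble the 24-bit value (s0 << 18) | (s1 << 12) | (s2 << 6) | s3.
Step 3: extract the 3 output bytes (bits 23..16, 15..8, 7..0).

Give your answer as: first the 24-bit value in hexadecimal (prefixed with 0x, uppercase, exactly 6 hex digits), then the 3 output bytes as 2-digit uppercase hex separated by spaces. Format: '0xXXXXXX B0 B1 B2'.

Sextets: I=8, /=63, d=29, k=36
24-bit: (8<<18) | (63<<12) | (29<<6) | 36
      = 0x200000 | 0x03F000 | 0x000740 | 0x000024
      = 0x23F764
Bytes: (v>>16)&0xFF=23, (v>>8)&0xFF=F7, v&0xFF=64

Answer: 0x23F764 23 F7 64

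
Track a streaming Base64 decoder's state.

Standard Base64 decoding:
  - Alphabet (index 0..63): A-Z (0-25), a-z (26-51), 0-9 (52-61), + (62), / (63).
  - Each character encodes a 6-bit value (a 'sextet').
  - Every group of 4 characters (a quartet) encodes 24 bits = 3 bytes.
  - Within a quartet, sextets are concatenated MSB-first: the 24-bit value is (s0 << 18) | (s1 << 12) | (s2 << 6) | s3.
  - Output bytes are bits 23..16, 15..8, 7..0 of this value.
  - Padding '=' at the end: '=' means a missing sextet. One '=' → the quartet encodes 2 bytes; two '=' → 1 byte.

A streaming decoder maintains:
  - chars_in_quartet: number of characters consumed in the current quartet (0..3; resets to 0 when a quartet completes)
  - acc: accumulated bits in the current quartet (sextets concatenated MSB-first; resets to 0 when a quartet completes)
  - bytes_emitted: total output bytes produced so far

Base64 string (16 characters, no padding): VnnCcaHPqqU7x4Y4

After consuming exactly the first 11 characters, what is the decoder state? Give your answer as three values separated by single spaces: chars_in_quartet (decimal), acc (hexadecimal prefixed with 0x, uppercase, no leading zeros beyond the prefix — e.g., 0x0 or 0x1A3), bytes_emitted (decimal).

Answer: 3 0x2AA94 6

Derivation:
After char 0 ('V'=21): chars_in_quartet=1 acc=0x15 bytes_emitted=0
After char 1 ('n'=39): chars_in_quartet=2 acc=0x567 bytes_emitted=0
After char 2 ('n'=39): chars_in_quartet=3 acc=0x159E7 bytes_emitted=0
After char 3 ('C'=2): chars_in_quartet=4 acc=0x5679C2 -> emit 56 79 C2, reset; bytes_emitted=3
After char 4 ('c'=28): chars_in_quartet=1 acc=0x1C bytes_emitted=3
After char 5 ('a'=26): chars_in_quartet=2 acc=0x71A bytes_emitted=3
After char 6 ('H'=7): chars_in_quartet=3 acc=0x1C687 bytes_emitted=3
After char 7 ('P'=15): chars_in_quartet=4 acc=0x71A1CF -> emit 71 A1 CF, reset; bytes_emitted=6
After char 8 ('q'=42): chars_in_quartet=1 acc=0x2A bytes_emitted=6
After char 9 ('q'=42): chars_in_quartet=2 acc=0xAAA bytes_emitted=6
After char 10 ('U'=20): chars_in_quartet=3 acc=0x2AA94 bytes_emitted=6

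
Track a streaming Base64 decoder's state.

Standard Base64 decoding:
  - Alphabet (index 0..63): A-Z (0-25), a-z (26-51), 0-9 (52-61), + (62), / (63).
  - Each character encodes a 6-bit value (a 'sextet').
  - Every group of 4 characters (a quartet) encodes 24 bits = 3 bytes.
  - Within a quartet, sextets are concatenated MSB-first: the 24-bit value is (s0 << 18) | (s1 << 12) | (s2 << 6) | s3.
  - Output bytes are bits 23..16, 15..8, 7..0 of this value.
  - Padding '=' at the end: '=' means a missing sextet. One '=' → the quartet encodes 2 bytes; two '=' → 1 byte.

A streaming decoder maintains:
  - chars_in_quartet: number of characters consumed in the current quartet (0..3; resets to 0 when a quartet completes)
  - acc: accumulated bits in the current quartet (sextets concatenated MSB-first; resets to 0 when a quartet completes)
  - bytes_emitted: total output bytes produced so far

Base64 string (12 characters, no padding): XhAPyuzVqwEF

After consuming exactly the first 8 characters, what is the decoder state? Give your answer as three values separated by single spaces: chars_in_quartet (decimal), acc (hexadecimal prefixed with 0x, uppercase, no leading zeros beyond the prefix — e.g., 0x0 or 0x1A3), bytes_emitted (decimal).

After char 0 ('X'=23): chars_in_quartet=1 acc=0x17 bytes_emitted=0
After char 1 ('h'=33): chars_in_quartet=2 acc=0x5E1 bytes_emitted=0
After char 2 ('A'=0): chars_in_quartet=3 acc=0x17840 bytes_emitted=0
After char 3 ('P'=15): chars_in_quartet=4 acc=0x5E100F -> emit 5E 10 0F, reset; bytes_emitted=3
After char 4 ('y'=50): chars_in_quartet=1 acc=0x32 bytes_emitted=3
After char 5 ('u'=46): chars_in_quartet=2 acc=0xCAE bytes_emitted=3
After char 6 ('z'=51): chars_in_quartet=3 acc=0x32BB3 bytes_emitted=3
After char 7 ('V'=21): chars_in_quartet=4 acc=0xCAECD5 -> emit CA EC D5, reset; bytes_emitted=6

Answer: 0 0x0 6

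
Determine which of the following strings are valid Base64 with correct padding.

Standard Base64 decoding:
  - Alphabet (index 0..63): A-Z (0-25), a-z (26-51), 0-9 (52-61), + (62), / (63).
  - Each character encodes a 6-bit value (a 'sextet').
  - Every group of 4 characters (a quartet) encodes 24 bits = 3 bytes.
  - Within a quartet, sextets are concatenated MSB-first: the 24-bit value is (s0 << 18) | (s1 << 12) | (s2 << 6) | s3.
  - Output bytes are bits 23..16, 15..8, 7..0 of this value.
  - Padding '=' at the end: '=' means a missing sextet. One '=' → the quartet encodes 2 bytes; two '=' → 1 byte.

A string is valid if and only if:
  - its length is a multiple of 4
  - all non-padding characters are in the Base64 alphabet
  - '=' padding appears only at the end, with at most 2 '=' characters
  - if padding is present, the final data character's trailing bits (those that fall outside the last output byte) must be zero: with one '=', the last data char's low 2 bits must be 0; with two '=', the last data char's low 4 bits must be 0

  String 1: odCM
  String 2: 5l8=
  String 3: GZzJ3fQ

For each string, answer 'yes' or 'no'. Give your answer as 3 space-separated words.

Answer: yes yes no

Derivation:
String 1: 'odCM' → valid
String 2: '5l8=' → valid
String 3: 'GZzJ3fQ' → invalid (len=7 not mult of 4)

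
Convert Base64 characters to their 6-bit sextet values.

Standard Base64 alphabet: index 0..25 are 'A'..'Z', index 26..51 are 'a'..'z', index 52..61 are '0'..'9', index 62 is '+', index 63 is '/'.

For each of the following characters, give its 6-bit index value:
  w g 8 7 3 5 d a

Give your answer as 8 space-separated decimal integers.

'w': a..z range, 26 + ord('w') − ord('a') = 48
'g': a..z range, 26 + ord('g') − ord('a') = 32
'8': 0..9 range, 52 + ord('8') − ord('0') = 60
'7': 0..9 range, 52 + ord('7') − ord('0') = 59
'3': 0..9 range, 52 + ord('3') − ord('0') = 55
'5': 0..9 range, 52 + ord('5') − ord('0') = 57
'd': a..z range, 26 + ord('d') − ord('a') = 29
'a': a..z range, 26 + ord('a') − ord('a') = 26

Answer: 48 32 60 59 55 57 29 26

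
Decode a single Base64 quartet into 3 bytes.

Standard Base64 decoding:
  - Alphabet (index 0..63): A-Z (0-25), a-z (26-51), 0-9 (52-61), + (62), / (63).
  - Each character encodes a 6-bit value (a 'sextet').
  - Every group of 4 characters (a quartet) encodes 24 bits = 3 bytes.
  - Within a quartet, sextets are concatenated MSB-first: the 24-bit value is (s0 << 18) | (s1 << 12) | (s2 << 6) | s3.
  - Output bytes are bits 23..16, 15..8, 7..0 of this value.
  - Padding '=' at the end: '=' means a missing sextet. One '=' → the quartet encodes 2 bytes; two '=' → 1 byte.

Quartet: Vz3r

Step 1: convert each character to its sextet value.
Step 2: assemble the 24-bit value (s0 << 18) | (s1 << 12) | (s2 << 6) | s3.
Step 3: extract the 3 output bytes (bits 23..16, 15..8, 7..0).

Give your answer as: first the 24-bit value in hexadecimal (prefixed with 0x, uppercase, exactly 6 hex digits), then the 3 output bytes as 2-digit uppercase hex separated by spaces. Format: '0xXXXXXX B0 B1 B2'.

Answer: 0x573DEB 57 3D EB

Derivation:
Sextets: V=21, z=51, 3=55, r=43
24-bit: (21<<18) | (51<<12) | (55<<6) | 43
      = 0x540000 | 0x033000 | 0x000DC0 | 0x00002B
      = 0x573DEB
Bytes: (v>>16)&0xFF=57, (v>>8)&0xFF=3D, v&0xFF=EB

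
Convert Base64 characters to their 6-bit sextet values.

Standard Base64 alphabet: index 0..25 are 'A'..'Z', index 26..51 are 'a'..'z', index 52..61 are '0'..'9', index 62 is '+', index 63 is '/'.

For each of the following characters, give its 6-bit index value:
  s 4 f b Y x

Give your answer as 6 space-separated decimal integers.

Answer: 44 56 31 27 24 49

Derivation:
's': a..z range, 26 + ord('s') − ord('a') = 44
'4': 0..9 range, 52 + ord('4') − ord('0') = 56
'f': a..z range, 26 + ord('f') − ord('a') = 31
'b': a..z range, 26 + ord('b') − ord('a') = 27
'Y': A..Z range, ord('Y') − ord('A') = 24
'x': a..z range, 26 + ord('x') − ord('a') = 49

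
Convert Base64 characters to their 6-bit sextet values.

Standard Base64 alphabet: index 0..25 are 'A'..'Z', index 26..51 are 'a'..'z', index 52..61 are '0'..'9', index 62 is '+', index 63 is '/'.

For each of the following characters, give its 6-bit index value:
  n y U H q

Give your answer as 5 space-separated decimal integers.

Answer: 39 50 20 7 42

Derivation:
'n': a..z range, 26 + ord('n') − ord('a') = 39
'y': a..z range, 26 + ord('y') − ord('a') = 50
'U': A..Z range, ord('U') − ord('A') = 20
'H': A..Z range, ord('H') − ord('A') = 7
'q': a..z range, 26 + ord('q') − ord('a') = 42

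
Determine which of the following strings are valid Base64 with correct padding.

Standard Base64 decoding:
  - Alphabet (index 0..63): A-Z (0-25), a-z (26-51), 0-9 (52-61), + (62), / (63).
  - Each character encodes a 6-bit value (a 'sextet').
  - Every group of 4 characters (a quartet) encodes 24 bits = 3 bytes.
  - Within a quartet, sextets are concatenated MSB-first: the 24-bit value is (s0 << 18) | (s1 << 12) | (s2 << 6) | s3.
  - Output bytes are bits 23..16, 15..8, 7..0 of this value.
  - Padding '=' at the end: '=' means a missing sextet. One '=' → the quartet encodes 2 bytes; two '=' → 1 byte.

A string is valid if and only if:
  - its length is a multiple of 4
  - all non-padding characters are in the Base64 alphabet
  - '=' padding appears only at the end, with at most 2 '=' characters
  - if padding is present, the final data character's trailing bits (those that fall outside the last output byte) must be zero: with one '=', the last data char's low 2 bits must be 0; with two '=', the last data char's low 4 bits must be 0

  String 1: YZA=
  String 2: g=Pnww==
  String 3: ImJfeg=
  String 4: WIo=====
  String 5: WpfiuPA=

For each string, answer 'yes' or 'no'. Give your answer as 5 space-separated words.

String 1: 'YZA=' → valid
String 2: 'g=Pnww==' → invalid (bad char(s): ['=']; '=' in middle)
String 3: 'ImJfeg=' → invalid (len=7 not mult of 4)
String 4: 'WIo=====' → invalid (5 pad chars (max 2))
String 5: 'WpfiuPA=' → valid

Answer: yes no no no yes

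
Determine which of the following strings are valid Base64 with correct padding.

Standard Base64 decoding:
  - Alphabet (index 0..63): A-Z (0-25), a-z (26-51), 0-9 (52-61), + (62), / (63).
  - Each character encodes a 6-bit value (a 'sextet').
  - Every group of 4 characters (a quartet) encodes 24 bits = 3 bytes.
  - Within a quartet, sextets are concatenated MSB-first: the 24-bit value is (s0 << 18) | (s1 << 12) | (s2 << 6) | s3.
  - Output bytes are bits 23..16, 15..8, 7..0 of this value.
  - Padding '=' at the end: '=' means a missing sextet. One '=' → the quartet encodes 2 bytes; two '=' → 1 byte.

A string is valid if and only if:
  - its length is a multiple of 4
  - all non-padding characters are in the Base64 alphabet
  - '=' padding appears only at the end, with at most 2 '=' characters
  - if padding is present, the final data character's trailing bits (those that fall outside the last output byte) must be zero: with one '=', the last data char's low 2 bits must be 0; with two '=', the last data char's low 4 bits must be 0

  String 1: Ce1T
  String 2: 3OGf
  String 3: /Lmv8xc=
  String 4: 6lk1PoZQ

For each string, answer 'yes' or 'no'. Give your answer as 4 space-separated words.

Answer: yes yes yes yes

Derivation:
String 1: 'Ce1T' → valid
String 2: '3OGf' → valid
String 3: '/Lmv8xc=' → valid
String 4: '6lk1PoZQ' → valid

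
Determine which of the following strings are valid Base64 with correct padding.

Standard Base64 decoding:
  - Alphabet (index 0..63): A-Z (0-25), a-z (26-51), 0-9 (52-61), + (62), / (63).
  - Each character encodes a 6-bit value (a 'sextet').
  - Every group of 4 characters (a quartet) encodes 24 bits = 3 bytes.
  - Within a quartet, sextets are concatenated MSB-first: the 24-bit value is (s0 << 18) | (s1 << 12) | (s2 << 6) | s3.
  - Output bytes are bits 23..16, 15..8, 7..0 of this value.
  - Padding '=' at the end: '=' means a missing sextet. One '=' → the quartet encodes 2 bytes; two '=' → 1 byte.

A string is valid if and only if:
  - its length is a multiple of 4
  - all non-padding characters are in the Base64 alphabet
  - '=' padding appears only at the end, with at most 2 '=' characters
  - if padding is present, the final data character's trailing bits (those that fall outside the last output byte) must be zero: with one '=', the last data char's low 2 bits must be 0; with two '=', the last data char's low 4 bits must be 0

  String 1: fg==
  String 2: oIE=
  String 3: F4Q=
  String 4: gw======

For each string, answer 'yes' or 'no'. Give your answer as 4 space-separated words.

String 1: 'fg==' → valid
String 2: 'oIE=' → valid
String 3: 'F4Q=' → valid
String 4: 'gw======' → invalid (6 pad chars (max 2))

Answer: yes yes yes no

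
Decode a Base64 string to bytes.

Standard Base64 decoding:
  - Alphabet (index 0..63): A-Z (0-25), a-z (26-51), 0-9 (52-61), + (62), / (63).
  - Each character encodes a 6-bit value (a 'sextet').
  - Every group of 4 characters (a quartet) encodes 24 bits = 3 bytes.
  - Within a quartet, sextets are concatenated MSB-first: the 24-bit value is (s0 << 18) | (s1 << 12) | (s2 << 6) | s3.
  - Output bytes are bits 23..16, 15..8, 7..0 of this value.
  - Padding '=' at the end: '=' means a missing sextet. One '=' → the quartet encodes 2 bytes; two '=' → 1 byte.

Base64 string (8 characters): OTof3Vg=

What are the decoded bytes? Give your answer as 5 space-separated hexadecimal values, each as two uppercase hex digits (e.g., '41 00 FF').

After char 0 ('O'=14): chars_in_quartet=1 acc=0xE bytes_emitted=0
After char 1 ('T'=19): chars_in_quartet=2 acc=0x393 bytes_emitted=0
After char 2 ('o'=40): chars_in_quartet=3 acc=0xE4E8 bytes_emitted=0
After char 3 ('f'=31): chars_in_quartet=4 acc=0x393A1F -> emit 39 3A 1F, reset; bytes_emitted=3
After char 4 ('3'=55): chars_in_quartet=1 acc=0x37 bytes_emitted=3
After char 5 ('V'=21): chars_in_quartet=2 acc=0xDD5 bytes_emitted=3
After char 6 ('g'=32): chars_in_quartet=3 acc=0x37560 bytes_emitted=3
Padding '=': partial quartet acc=0x37560 -> emit DD 58; bytes_emitted=5

Answer: 39 3A 1F DD 58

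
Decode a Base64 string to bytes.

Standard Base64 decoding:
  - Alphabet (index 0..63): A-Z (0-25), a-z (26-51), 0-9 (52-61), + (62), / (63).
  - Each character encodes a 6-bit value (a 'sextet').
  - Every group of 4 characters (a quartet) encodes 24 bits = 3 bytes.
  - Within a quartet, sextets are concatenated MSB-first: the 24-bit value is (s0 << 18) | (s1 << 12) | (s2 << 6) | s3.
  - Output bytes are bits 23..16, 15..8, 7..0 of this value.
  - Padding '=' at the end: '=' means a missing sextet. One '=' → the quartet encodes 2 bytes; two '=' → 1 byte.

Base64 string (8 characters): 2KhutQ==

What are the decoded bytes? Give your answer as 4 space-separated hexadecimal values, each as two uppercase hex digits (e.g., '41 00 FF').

Answer: D8 A8 6E B5

Derivation:
After char 0 ('2'=54): chars_in_quartet=1 acc=0x36 bytes_emitted=0
After char 1 ('K'=10): chars_in_quartet=2 acc=0xD8A bytes_emitted=0
After char 2 ('h'=33): chars_in_quartet=3 acc=0x362A1 bytes_emitted=0
After char 3 ('u'=46): chars_in_quartet=4 acc=0xD8A86E -> emit D8 A8 6E, reset; bytes_emitted=3
After char 4 ('t'=45): chars_in_quartet=1 acc=0x2D bytes_emitted=3
After char 5 ('Q'=16): chars_in_quartet=2 acc=0xB50 bytes_emitted=3
Padding '==': partial quartet acc=0xB50 -> emit B5; bytes_emitted=4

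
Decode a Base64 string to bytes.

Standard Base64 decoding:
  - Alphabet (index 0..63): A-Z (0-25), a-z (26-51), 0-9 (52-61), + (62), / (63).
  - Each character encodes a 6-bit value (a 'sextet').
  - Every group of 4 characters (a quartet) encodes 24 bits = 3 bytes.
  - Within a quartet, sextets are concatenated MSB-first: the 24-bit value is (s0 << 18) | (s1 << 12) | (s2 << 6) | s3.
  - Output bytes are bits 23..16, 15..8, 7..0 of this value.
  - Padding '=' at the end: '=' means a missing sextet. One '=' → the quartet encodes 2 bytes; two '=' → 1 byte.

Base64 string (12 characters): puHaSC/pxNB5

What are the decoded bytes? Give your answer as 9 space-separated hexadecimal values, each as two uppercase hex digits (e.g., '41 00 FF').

Answer: A6 E1 DA 48 2F E9 C4 D0 79

Derivation:
After char 0 ('p'=41): chars_in_quartet=1 acc=0x29 bytes_emitted=0
After char 1 ('u'=46): chars_in_quartet=2 acc=0xA6E bytes_emitted=0
After char 2 ('H'=7): chars_in_quartet=3 acc=0x29B87 bytes_emitted=0
After char 3 ('a'=26): chars_in_quartet=4 acc=0xA6E1DA -> emit A6 E1 DA, reset; bytes_emitted=3
After char 4 ('S'=18): chars_in_quartet=1 acc=0x12 bytes_emitted=3
After char 5 ('C'=2): chars_in_quartet=2 acc=0x482 bytes_emitted=3
After char 6 ('/'=63): chars_in_quartet=3 acc=0x120BF bytes_emitted=3
After char 7 ('p'=41): chars_in_quartet=4 acc=0x482FE9 -> emit 48 2F E9, reset; bytes_emitted=6
After char 8 ('x'=49): chars_in_quartet=1 acc=0x31 bytes_emitted=6
After char 9 ('N'=13): chars_in_quartet=2 acc=0xC4D bytes_emitted=6
After char 10 ('B'=1): chars_in_quartet=3 acc=0x31341 bytes_emitted=6
After char 11 ('5'=57): chars_in_quartet=4 acc=0xC4D079 -> emit C4 D0 79, reset; bytes_emitted=9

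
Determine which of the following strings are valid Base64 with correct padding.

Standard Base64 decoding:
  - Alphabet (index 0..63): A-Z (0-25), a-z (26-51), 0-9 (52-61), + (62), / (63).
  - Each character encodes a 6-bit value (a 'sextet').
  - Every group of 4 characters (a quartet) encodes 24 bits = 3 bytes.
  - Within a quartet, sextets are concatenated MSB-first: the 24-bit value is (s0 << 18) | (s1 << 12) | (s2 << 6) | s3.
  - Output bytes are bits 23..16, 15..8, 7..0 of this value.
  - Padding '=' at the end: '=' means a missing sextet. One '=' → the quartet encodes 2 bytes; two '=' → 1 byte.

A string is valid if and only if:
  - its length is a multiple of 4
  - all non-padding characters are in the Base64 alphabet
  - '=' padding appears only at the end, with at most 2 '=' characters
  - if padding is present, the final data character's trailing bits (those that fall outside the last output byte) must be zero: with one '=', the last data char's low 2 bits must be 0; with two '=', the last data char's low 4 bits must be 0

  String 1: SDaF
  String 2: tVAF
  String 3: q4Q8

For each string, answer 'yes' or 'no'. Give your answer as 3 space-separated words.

String 1: 'SDaF' → valid
String 2: 'tVAF' → valid
String 3: 'q4Q8' → valid

Answer: yes yes yes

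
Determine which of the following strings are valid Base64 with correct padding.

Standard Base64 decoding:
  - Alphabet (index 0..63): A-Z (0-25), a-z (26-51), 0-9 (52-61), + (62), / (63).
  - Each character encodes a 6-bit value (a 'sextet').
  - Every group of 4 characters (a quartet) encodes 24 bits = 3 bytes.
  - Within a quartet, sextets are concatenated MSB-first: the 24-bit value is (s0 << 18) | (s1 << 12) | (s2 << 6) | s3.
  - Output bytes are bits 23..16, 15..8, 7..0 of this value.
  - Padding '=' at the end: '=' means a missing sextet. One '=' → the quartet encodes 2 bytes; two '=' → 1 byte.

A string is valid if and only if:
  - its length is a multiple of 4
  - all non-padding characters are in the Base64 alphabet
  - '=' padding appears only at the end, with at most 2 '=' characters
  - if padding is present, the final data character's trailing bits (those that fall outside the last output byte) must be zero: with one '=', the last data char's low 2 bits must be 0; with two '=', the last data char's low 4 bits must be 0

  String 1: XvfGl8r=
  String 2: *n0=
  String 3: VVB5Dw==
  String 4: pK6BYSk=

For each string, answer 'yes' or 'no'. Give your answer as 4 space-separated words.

Answer: no no yes yes

Derivation:
String 1: 'XvfGl8r=' → invalid (bad trailing bits)
String 2: '*n0=' → invalid (bad char(s): ['*'])
String 3: 'VVB5Dw==' → valid
String 4: 'pK6BYSk=' → valid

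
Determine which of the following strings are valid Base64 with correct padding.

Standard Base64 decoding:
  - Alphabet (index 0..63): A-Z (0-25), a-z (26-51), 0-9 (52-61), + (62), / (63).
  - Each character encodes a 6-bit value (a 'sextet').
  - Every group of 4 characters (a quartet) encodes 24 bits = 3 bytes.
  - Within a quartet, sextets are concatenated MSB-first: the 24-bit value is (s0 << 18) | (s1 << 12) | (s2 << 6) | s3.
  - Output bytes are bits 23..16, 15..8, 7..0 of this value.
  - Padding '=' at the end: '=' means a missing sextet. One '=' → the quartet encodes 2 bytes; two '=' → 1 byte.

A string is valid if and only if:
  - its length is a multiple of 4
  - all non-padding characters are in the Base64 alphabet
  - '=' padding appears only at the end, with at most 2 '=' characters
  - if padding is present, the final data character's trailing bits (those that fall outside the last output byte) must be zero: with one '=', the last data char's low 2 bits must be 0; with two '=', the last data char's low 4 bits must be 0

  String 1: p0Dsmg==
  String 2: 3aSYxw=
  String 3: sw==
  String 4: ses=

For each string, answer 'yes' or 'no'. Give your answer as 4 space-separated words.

Answer: yes no yes yes

Derivation:
String 1: 'p0Dsmg==' → valid
String 2: '3aSYxw=' → invalid (len=7 not mult of 4)
String 3: 'sw==' → valid
String 4: 'ses=' → valid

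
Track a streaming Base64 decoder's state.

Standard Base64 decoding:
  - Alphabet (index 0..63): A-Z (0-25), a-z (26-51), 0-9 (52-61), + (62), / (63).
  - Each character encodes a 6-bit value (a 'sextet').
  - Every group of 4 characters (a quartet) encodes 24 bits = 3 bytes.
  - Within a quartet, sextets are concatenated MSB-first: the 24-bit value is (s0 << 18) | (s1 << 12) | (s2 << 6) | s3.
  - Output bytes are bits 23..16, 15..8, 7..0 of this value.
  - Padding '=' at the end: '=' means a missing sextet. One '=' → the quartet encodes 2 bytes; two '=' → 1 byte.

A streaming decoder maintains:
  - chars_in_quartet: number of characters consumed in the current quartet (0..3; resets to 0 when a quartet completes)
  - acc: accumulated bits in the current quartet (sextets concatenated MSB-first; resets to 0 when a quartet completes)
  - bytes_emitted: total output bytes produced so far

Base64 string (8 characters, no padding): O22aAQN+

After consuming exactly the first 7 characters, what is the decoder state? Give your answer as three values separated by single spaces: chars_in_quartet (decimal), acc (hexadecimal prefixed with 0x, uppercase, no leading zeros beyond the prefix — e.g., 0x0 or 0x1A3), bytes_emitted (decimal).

After char 0 ('O'=14): chars_in_quartet=1 acc=0xE bytes_emitted=0
After char 1 ('2'=54): chars_in_quartet=2 acc=0x3B6 bytes_emitted=0
After char 2 ('2'=54): chars_in_quartet=3 acc=0xEDB6 bytes_emitted=0
After char 3 ('a'=26): chars_in_quartet=4 acc=0x3B6D9A -> emit 3B 6D 9A, reset; bytes_emitted=3
After char 4 ('A'=0): chars_in_quartet=1 acc=0x0 bytes_emitted=3
After char 5 ('Q'=16): chars_in_quartet=2 acc=0x10 bytes_emitted=3
After char 6 ('N'=13): chars_in_quartet=3 acc=0x40D bytes_emitted=3

Answer: 3 0x40D 3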